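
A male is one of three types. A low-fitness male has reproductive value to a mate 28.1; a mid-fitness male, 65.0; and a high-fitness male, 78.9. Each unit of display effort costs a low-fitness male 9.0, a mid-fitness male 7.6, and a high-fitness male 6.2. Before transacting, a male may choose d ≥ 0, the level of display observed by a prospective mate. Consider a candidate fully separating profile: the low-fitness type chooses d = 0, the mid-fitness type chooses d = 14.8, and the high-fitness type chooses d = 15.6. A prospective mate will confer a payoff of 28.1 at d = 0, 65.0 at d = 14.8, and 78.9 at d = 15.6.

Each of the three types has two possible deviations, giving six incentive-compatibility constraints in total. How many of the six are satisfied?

High-fitness (own payoff 78.9 − 6.2×15.6 = -17.82): to d=0 gives 28.1 → profitable ✗; to d=14.8 gives 65.0 − 6.2×14.8 = -26.76 → no gain ✓.
Low-fitness (own payoff 28.1): to d=14.8 gives 65.0 − 9.0×14.8 = -68.2 → no gain ✓; to d=15.6 gives 78.9 − 9.0×15.6 = -61.5 → no gain ✓.
Mid-fitness (own payoff 65.0 − 7.6×14.8 = -47.48): to d=0 gives 28.1 → profitable ✗; to d=15.6 gives 78.9 − 7.6×15.6 = -39.66 → profitable ✗.
3 of the 6 constraints hold; not an equilibrium.

3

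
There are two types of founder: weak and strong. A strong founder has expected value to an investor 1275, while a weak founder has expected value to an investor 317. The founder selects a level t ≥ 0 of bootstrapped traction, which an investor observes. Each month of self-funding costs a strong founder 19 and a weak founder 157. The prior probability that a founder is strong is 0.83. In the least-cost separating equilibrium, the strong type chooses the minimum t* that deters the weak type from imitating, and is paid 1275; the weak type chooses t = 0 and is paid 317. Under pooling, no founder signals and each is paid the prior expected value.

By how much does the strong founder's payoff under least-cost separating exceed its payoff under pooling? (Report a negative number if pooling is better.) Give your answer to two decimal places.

Least-cost separating signal: t* solves 317 = 1275 − 157·t*, so t* = (1275 − 317)/157 ≈ 6.1019.
Strong type's separating payoff: 1275 − 19 × t* = 1275 − 19 × (1275 − 317)/157 = 1275 − 18202/157 ≈ 1159.0637.
Pooling payoff: 0.83 × 1275 + 0.17 × 317 = 1112.14.
Difference: 1159.0637 − 1112.14 = 46.9237, i.e. 46.92 to two decimal places.
The strong type prefers to separate.

46.92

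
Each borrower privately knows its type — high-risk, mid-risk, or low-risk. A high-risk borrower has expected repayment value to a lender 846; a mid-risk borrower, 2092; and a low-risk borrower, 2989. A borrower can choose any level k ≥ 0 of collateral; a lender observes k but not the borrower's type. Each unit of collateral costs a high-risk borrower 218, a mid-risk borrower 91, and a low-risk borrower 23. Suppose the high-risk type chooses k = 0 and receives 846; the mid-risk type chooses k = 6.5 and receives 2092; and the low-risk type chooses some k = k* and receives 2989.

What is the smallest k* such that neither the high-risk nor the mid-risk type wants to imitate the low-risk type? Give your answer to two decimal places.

16.36

Mid-risk type (on-path payoff 2092 − 91×6.5 = 1500.5) won't mimic when 1500.5 ≥ 2989 − 91·k*, i.e. k* ≥ 16.36.
High-risk type (on-path payoff 846) won't mimic when 846 ≥ 2989 − 218·k*, i.e. k* ≥ 9.83.
Both must hold, so k* = max(9.83, 16.36) = 16.36. The mid-risk type's constraint binds.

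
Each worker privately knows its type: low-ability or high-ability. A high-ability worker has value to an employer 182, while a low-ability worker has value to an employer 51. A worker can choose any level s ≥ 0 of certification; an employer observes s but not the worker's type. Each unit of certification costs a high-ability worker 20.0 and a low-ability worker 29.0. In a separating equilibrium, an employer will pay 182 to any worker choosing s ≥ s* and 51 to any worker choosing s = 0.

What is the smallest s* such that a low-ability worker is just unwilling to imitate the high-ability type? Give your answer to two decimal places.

A low-ability worker choosing s = 0 receives 51.
Imitating at s* instead would pay 182 at cost 29.0·s*, netting 182 − 29.0·s*.
Indifference: 51 = 182 − 29.0·s*, so s* = (182 − 51) / 29.0 ≈ 4.52.
At s* the low-ability type's incentive constraint just binds; the high-ability type strictly prefers s* since its per-unit cost is lower.

4.52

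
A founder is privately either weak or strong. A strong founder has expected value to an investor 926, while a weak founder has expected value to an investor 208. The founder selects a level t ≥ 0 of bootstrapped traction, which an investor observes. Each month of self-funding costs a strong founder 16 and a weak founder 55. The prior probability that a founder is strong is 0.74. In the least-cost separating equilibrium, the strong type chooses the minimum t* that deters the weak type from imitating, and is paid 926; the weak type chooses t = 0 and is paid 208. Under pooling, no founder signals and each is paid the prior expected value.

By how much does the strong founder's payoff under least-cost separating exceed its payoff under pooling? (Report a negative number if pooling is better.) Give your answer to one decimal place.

-22.2

Least-cost separating signal: t* solves 208 = 926 − 55·t*, so t* = (926 − 208)/55 ≈ 13.0545.
Strong type's separating payoff: 926 − 16 × t* = 926 − 16 × (926 − 208)/55 = 926 − 11488/55 ≈ 717.127.
Pooling payoff: 0.74 × 926 + 0.26 × 208 = 739.32.
Difference: 717.127 − 739.32 = -22.193, i.e. -22.2 to one decimal place.
The strong type would prefer the pooling outcome.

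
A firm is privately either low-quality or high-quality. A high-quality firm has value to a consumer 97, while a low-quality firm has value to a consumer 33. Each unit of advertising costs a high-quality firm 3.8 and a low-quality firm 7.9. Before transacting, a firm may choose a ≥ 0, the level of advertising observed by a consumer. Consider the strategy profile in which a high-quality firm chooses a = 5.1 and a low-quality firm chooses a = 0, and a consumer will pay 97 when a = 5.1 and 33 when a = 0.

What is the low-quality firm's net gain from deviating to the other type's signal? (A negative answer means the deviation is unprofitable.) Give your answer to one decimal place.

Playing a = 0 the low-quality firm receives 33.
Deviating to a = 5.1 brings payment 97 at cost 7.9 × 5.1 = 40.29, netting 56.71.
Gain from deviating: 56.71 − 33 = 23.71, i.e. 23.7 to one decimal place.
The gain is positive, so the low-quality type's incentive-compatibility constraint is violated — this profile is not a separating equilibrium.

23.7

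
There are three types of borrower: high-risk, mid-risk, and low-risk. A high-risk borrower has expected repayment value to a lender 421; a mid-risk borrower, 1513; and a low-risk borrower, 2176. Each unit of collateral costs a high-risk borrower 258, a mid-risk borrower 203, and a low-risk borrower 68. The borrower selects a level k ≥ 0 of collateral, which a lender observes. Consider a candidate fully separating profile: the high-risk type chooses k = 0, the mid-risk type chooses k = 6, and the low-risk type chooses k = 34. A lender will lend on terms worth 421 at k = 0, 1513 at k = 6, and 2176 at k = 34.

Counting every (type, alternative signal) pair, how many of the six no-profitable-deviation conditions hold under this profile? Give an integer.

Mid-risk (own payoff 1513 − 203×6 = 295): to k=0 gives 421 → profitable ✗; to k=34 gives 2176 − 203×34 = -4726 → no gain ✓.
Low-risk (own payoff 2176 − 68×34 = -136): to k=0 gives 421 → profitable ✗; to k=6 gives 1513 − 68×6 = 1105 → profitable ✗.
High-risk (own payoff 421): to k=6 gives 1513 − 258×6 = -35 → no gain ✓; to k=34 gives 2176 − 258×34 = -6596 → no gain ✓.
3 of the 6 constraints hold; not an equilibrium.

3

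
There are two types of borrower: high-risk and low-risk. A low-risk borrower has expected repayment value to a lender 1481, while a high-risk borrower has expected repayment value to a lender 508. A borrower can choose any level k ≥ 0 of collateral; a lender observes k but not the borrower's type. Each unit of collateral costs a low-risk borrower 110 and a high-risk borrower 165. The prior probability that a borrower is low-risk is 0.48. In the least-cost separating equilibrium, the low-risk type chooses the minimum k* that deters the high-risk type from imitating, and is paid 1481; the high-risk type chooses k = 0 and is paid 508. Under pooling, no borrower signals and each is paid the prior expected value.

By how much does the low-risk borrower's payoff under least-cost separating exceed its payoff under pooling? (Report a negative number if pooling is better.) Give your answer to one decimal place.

Least-cost separating signal: k* solves 508 = 1481 − 165·k*, so k* = (1481 − 508)/165 ≈ 5.8970.
Low-risk type's separating payoff: 1481 − 110 × k* = 1481 − 110 × (1481 − 508)/165 = 1481 − 107030/165 ≈ 832.333.
Pooling payoff: 0.48 × 1481 + 0.52 × 508 = 975.04.
Difference: 832.333 − 975.04 = -142.707, i.e. -142.7 to one decimal place.
The low-risk type would prefer the pooling outcome.

-142.7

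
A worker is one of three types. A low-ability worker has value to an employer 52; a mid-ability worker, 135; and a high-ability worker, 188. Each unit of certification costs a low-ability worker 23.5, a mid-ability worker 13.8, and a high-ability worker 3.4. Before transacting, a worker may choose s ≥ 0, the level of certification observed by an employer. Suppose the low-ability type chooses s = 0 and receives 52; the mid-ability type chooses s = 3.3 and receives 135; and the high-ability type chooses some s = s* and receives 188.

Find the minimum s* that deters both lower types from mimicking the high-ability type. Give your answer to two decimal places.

Mid-ability type (on-path payoff 135 − 13.8×3.3 = 89.46) won't mimic when 89.46 ≥ 188 − 13.8·s*, i.e. s* ≥ 7.14.
Low-ability type (on-path payoff 52) won't mimic when 52 ≥ 188 − 23.5·s*, i.e. s* ≥ 5.79.
Both must hold, so s* = max(5.79, 7.14) = 7.14. The mid-ability type's constraint binds.

7.14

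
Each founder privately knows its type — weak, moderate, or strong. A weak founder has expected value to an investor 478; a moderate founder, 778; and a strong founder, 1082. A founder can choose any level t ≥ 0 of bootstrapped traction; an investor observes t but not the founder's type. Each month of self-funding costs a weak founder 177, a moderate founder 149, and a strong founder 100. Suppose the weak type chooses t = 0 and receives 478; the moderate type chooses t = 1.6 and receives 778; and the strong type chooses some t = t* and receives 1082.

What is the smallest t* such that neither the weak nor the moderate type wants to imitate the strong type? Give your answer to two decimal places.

3.64

Weak type (on-path payoff 478) won't mimic when 478 ≥ 1082 − 177·t*, i.e. t* ≥ 3.41.
Moderate type (on-path payoff 778 − 149×1.6 = 539.6) won't mimic when 539.6 ≥ 1082 − 149·t*, i.e. t* ≥ 3.64.
Both must hold, so t* = max(3.41, 3.64) = 3.64. The moderate type's constraint binds.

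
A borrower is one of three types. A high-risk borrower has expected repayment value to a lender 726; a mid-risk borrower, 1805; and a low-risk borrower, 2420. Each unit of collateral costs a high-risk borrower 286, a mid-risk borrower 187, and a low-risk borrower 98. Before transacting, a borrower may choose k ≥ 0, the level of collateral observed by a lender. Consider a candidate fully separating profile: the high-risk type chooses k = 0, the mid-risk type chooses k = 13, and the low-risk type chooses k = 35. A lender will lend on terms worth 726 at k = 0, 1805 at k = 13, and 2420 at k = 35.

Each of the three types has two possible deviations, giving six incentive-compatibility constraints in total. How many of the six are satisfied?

3

Low-risk (own payoff 2420 − 98×35 = -1010): to k=0 gives 726 → profitable ✗; to k=13 gives 1805 − 98×13 = 531 → profitable ✗.
High-risk (own payoff 726): to k=13 gives 1805 − 286×13 = -1913 → no gain ✓; to k=35 gives 2420 − 286×35 = -7590 → no gain ✓.
Mid-risk (own payoff 1805 − 187×13 = -626): to k=0 gives 726 → profitable ✗; to k=35 gives 2420 − 187×35 = -4125 → no gain ✓.
3 of the 6 constraints hold; not an equilibrium.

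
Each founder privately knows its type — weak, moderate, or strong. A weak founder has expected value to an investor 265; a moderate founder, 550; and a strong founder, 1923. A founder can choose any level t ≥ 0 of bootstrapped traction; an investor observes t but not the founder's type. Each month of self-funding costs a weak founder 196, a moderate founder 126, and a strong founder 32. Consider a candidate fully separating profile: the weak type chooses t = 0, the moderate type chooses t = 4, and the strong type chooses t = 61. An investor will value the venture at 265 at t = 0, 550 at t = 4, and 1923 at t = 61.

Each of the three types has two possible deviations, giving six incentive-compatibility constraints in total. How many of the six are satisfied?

3

Moderate (own payoff 550 − 126×4 = 46): to t=0 gives 265 → profitable ✗; to t=61 gives 1923 − 126×61 = -5763 → no gain ✓.
Weak (own payoff 265): to t=4 gives 550 − 196×4 = -234 → no gain ✓; to t=61 gives 1923 − 196×61 = -10033 → no gain ✓.
Strong (own payoff 1923 − 32×61 = -29): to t=0 gives 265 → profitable ✗; to t=4 gives 550 − 32×4 = 422 → profitable ✗.
3 of the 6 constraints hold; not an equilibrium.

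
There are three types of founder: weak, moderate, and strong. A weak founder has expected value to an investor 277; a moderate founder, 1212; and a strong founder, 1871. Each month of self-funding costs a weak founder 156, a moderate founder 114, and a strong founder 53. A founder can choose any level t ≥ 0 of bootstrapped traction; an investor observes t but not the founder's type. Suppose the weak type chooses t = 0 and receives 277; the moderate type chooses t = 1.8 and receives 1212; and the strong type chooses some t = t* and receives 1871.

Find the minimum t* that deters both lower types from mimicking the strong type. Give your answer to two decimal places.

Weak type (on-path payoff 277) won't mimic when 277 ≥ 1871 − 156·t*, i.e. t* ≥ 10.22.
Moderate type (on-path payoff 1212 − 114×1.8 = 1006.8) won't mimic when 1006.8 ≥ 1871 − 114·t*, i.e. t* ≥ 7.58.
Both must hold, so t* = max(10.22, 7.58) = 10.22. The weak type's constraint binds.

10.22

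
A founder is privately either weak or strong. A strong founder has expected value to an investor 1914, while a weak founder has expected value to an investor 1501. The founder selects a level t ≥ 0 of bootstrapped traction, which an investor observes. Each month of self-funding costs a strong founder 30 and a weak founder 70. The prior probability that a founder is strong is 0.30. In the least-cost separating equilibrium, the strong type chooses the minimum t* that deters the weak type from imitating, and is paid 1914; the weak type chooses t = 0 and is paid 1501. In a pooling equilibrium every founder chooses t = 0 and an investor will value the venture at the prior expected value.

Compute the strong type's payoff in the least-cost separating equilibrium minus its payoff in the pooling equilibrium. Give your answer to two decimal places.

Least-cost separating signal: t* solves 1501 = 1914 − 70·t*, so t* = (1914 − 1501)/70 = 5.9.
Strong type's separating payoff: 1914 − 30 × t* = 1914 − 30 × (1914 − 1501)/70 = 1914 − 12390/70 = 1737.
Pooling payoff: 0.30 × 1914 + 0.70 × 1501 = 1624.9.
Difference: 1737 − 1624.9 = 112.10.
The strong type prefers to separate.

112.10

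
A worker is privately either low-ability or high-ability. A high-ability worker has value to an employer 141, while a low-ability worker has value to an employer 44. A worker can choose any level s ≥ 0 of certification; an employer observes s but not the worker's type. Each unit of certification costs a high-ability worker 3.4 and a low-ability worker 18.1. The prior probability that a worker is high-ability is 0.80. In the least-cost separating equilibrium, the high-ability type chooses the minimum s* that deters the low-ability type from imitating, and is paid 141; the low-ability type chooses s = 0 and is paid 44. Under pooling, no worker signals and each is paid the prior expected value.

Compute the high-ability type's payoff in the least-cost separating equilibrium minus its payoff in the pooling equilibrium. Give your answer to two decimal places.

Least-cost separating signal: s* solves 44 = 141 − 18.1·s*, so s* = (141 − 44)/18.1 ≈ 5.3591.
High-ability type's separating payoff: 141 − 3.4 × s* = 141 − 3.4 × (141 − 44)/18.1 = 141 − 329.8/18.1 ≈ 122.7790.
Pooling payoff: 0.80 × 141 + 0.20 × 44 = 121.6.
Difference: 122.7790 − 121.6 = 1.179, i.e. 1.18 to two decimal places.
The high-ability type prefers to separate.

1.18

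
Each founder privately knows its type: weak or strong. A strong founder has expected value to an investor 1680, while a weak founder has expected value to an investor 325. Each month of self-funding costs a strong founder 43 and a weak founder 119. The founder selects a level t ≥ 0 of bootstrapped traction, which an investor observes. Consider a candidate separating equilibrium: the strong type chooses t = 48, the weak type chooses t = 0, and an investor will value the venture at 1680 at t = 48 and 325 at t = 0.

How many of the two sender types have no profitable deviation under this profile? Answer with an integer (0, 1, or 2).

Strong type: signal → 1680 − 43 × 48 = -384; deviate to 0 → 325. IC fails (-384 < 325).
Weak type: stay at 0 → 325; mimic → 1680 − 119 × 48 = -4032. IC holds (325 ≥ -4032).
1 of 2 constraints hold, so this profile is not an equilibrium.

1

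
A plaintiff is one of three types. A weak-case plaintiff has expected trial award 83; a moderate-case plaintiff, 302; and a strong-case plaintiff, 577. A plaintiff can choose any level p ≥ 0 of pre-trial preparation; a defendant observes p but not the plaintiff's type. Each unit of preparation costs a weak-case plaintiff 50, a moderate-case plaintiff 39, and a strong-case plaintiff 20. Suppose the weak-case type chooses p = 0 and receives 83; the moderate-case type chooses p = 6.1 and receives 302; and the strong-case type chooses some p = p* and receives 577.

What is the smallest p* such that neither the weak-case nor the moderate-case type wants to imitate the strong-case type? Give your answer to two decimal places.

Weak-case type (on-path payoff 83) won't mimic when 83 ≥ 577 − 50·p*, i.e. p* ≥ 9.88.
Moderate-case type (on-path payoff 302 − 39×6.1 = 64.1) won't mimic when 64.1 ≥ 577 − 39·p*, i.e. p* ≥ 13.15.
Both must hold, so p* = max(9.88, 13.15) = 13.15. The moderate-case type's constraint binds.

13.15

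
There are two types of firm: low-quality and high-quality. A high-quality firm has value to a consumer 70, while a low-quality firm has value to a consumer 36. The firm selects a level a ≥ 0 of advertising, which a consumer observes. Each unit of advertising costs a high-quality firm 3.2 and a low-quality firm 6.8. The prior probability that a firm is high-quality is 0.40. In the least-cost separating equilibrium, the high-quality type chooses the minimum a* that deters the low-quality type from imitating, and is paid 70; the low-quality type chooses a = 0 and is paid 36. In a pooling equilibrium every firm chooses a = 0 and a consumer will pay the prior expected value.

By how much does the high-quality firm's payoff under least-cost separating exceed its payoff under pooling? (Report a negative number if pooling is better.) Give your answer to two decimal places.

Least-cost separating signal: a* solves 36 = 70 − 6.8·a*, so a* = (70 − 36)/6.8 = 5.
High-quality type's separating payoff: 70 − 3.2 × a* = 70 − 3.2 × (70 − 36)/6.8 = 70 − 108.8/6.8 = 54.
Pooling payoff: 0.40 × 70 + 0.60 × 36 = 49.6.
Difference: 54 − 49.6 = 4.40.
The high-quality type prefers to separate.

4.40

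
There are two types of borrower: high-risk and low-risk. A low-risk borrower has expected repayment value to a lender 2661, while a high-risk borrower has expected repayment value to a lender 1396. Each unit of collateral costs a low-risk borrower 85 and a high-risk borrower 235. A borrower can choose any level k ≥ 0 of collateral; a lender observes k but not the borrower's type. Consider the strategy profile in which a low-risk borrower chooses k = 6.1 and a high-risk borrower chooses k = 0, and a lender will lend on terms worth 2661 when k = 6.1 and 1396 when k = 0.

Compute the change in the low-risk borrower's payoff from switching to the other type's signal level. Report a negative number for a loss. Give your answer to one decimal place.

Playing k = 6.1 the low-risk borrower receives 2661 − 85 × 6.1 = 2142.5.
Deviating to k = 0 yields 1396 instead.
Gain from deviating: 1396 − 2142.5 = -746.5.
The gain is negative, so the low-risk type's incentive-compatibility constraint is satisfied.

-746.5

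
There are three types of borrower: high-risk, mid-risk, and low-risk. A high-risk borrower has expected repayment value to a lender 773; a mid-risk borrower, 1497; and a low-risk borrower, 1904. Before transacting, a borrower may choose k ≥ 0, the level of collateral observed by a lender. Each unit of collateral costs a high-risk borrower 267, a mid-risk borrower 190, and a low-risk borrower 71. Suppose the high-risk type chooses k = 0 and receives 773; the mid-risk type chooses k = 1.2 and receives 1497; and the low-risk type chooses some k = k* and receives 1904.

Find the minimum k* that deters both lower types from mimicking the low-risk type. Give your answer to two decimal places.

Mid-risk type (on-path payoff 1497 − 190×1.2 = 1269) won't mimic when 1269 ≥ 1904 − 190·k*, i.e. k* ≥ 3.34.
High-risk type (on-path payoff 773) won't mimic when 773 ≥ 1904 − 267·k*, i.e. k* ≥ 4.24.
Both must hold, so k* = max(4.24, 3.34) = 4.24. The high-risk type's constraint binds.

4.24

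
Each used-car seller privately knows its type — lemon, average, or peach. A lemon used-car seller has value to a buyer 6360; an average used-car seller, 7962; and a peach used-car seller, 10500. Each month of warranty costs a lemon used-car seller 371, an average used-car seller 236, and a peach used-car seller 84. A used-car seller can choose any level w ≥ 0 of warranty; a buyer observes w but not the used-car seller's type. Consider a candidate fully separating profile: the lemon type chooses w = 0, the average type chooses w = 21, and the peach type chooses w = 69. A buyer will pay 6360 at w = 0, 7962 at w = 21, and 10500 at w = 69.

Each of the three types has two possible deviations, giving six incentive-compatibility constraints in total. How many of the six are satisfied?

3

Average (own payoff 7962 − 236×21 = 3006): to w=0 gives 6360 → profitable ✗; to w=69 gives 10500 − 236×69 = -5784 → no gain ✓.
Peach (own payoff 10500 − 84×69 = 4704): to w=0 gives 6360 → profitable ✗; to w=21 gives 7962 − 84×21 = 6198 → profitable ✗.
Lemon (own payoff 6360): to w=21 gives 7962 − 371×21 = 171 → no gain ✓; to w=69 gives 10500 − 371×69 = -15099 → no gain ✓.
3 of the 6 constraints hold; not an equilibrium.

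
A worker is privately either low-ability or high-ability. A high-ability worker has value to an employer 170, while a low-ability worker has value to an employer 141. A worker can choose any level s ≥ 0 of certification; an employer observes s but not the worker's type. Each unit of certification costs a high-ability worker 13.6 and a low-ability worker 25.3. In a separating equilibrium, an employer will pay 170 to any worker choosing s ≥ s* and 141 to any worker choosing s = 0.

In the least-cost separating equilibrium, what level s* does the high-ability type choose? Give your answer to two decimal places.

1.15

A low-ability worker choosing s = 0 receives 141.
Imitating at s* instead would pay 170 at cost 25.3·s*, netting 170 − 25.3·s*.
Indifference: 141 = 170 − 25.3·s*, so s* = (170 − 141) / 25.3 ≈ 1.15.
This is the low-ability type's binding incentive-compatibility constraint; any s ≥ 1.15 sustains separation on that side.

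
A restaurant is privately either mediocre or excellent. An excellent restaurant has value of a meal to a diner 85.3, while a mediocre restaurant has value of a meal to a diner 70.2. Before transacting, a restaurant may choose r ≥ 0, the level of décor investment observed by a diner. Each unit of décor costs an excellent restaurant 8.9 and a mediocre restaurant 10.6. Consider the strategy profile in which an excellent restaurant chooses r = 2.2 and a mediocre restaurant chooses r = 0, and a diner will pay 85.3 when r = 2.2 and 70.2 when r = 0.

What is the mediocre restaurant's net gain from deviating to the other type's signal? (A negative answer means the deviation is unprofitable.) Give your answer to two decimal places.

-8.22

Playing r = 0 the mediocre restaurant receives 70.2.
Deviating to r = 2.2 brings payment 85.3 at cost 10.6 × 2.2 = 23.32, netting 61.98.
Gain from deviating: 61.98 − 70.2 = -8.22.
The gain is negative, so the mediocre type's incentive-compatibility constraint is satisfied.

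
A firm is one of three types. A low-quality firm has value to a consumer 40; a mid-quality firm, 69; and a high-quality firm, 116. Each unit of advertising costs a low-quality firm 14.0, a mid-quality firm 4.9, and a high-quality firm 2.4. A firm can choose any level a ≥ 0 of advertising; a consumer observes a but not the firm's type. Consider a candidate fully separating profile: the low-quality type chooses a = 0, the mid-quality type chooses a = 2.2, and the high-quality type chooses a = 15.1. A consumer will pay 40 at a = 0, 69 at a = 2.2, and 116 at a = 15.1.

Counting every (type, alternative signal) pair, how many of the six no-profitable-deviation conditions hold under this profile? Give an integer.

6

Low-quality (own payoff 40): to a=2.2 gives 69 − 14.0×2.2 = 38.2 → no gain ✓; to a=15.1 gives 116 − 14.0×15.1 = -95.4 → no gain ✓.
Mid-quality (own payoff 69 − 4.9×2.2 = 58.22): to a=0 gives 40 → no gain ✓; to a=15.1 gives 116 − 4.9×15.1 = 42.01 → no gain ✓.
High-quality (own payoff 116 − 2.4×15.1 = 79.76): to a=0 gives 40 → no gain ✓; to a=2.2 gives 69 − 2.4×2.2 = 63.72 → no gain ✓.
6 of the 6 constraints hold; this profile is a separating equilibrium.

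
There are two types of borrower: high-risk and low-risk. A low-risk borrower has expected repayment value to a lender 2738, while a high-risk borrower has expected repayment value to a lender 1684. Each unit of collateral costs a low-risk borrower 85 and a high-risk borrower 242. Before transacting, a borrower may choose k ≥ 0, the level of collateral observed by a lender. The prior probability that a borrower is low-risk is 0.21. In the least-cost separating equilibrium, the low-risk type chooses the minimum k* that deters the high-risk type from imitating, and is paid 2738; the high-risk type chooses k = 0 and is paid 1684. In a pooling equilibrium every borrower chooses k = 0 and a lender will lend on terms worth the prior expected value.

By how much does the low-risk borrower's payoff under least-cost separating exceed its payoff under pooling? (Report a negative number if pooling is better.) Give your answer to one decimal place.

462.5

Least-cost separating signal: k* solves 1684 = 2738 − 242·k*, so k* = (2738 − 1684)/242 ≈ 4.3554.
Low-risk type's separating payoff: 2738 − 85 × k* = 2738 − 85 × (2738 − 1684)/242 = 2738 − 89590/242 ≈ 2367.793.
Pooling payoff: 0.21 × 2738 + 0.79 × 1684 = 1905.34.
Difference: 2367.793 − 1905.34 = 462.453, i.e. 462.5 to one decimal place.
The low-risk type prefers to separate.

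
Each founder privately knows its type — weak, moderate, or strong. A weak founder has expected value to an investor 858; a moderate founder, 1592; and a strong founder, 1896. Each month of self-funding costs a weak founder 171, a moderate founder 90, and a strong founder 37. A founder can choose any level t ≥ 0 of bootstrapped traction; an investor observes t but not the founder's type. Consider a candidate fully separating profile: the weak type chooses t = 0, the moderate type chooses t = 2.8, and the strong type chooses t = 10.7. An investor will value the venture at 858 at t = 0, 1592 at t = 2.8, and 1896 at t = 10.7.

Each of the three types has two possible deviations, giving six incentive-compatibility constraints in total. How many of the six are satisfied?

5

Weak (own payoff 858): to t=2.8 gives 1592 − 171×2.8 = 1113.2 → profitable ✗; to t=10.7 gives 1896 − 171×10.7 = 66.3 → no gain ✓.
Strong (own payoff 1896 − 37×10.7 = 1500.1): to t=0 gives 858 → no gain ✓; to t=2.8 gives 1592 − 37×2.8 = 1488.4 → no gain ✓.
Moderate (own payoff 1592 − 90×2.8 = 1340): to t=0 gives 858 → no gain ✓; to t=10.7 gives 1896 − 90×10.7 = 933 → no gain ✓.
5 of the 6 constraints hold; not an equilibrium.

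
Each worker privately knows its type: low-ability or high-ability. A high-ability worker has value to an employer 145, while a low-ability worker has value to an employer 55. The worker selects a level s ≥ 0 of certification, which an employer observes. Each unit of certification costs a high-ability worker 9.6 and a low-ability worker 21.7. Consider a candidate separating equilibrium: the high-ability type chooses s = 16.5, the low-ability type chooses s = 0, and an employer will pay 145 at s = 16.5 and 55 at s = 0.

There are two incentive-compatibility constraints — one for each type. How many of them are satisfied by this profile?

High-ability type: signal → 145 − 9.6 × 16.5 = -13.4; deviate to 0 → 55. IC fails (-13.4 < 55).
Low-ability type: stay at 0 → 55; mimic → 145 − 21.7 × 16.5 = -213.05. IC holds (55 ≥ -213.05).
1 of 2 constraints hold, so this profile is not an equilibrium.

1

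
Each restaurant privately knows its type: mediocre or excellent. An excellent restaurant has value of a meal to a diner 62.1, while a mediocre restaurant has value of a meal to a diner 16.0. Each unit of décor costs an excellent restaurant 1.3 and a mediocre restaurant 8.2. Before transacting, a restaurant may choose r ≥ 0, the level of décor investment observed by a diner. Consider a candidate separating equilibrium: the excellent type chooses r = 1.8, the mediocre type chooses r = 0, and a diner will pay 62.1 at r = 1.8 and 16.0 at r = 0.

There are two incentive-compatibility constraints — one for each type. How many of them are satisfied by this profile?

Mediocre type: stay at 0 → 16.0; mimic → 62.1 − 8.2 × 1.8 = 47.34. IC fails (16.0 < 47.34).
Excellent type: signal → 62.1 − 1.3 × 1.8 = 59.76; deviate to 0 → 16.0. IC holds (59.76 ≥ 16.0).
1 of 2 constraints hold, so this profile is not an equilibrium.

1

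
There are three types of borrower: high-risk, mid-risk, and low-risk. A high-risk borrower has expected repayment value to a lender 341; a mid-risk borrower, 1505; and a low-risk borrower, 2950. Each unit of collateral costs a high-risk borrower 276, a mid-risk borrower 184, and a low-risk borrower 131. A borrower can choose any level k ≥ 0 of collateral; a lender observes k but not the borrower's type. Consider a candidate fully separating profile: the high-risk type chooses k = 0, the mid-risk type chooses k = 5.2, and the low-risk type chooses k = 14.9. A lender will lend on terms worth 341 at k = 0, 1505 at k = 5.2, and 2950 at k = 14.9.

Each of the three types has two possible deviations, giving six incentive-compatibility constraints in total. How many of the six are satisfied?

Low-risk (own payoff 2950 − 131×14.9 = 998.1): to k=0 gives 341 → no gain ✓; to k=5.2 gives 1505 − 131×5.2 = 823.8 → no gain ✓.
High-risk (own payoff 341): to k=5.2 gives 1505 − 276×5.2 = 69.8 → no gain ✓; to k=14.9 gives 2950 − 276×14.9 = -1162.4 → no gain ✓.
Mid-risk (own payoff 1505 − 184×5.2 = 548.2): to k=0 gives 341 → no gain ✓; to k=14.9 gives 2950 − 184×14.9 = 208.4 → no gain ✓.
6 of the 6 constraints hold; this profile is a separating equilibrium.

6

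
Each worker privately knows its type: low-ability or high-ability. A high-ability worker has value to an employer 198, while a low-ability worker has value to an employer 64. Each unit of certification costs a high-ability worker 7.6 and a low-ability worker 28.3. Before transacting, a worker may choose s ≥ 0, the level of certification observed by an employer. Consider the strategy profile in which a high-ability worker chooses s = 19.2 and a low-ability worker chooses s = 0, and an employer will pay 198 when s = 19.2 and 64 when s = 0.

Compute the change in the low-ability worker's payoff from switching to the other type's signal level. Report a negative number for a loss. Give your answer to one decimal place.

Playing s = 0 the low-ability worker receives 64.
Deviating to s = 19.2 brings payment 198 at cost 28.3 × 19.2 = 543.36, netting -345.36.
Gain from deviating: -345.36 − 64 = -409.36, i.e. -409.4 to one decimal place.
The gain is negative, so the low-ability type's incentive-compatibility constraint is satisfied.

-409.4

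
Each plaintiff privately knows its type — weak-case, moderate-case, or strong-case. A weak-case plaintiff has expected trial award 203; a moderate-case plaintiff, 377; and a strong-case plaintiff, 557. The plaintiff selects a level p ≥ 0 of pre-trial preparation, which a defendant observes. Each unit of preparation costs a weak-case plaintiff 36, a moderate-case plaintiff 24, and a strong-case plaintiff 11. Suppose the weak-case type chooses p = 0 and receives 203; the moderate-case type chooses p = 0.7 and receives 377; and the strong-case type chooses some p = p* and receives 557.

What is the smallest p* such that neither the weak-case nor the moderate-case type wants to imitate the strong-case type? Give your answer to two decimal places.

9.83

Weak-case type (on-path payoff 203) won't mimic when 203 ≥ 557 − 36·p*, i.e. p* ≥ 9.83.
Moderate-case type (on-path payoff 377 − 24×0.7 = 360.2) won't mimic when 360.2 ≥ 557 − 24·p*, i.e. p* ≥ 8.20.
Both must hold, so p* = max(9.83, 8.20) = 9.83. The weak-case type's constraint binds.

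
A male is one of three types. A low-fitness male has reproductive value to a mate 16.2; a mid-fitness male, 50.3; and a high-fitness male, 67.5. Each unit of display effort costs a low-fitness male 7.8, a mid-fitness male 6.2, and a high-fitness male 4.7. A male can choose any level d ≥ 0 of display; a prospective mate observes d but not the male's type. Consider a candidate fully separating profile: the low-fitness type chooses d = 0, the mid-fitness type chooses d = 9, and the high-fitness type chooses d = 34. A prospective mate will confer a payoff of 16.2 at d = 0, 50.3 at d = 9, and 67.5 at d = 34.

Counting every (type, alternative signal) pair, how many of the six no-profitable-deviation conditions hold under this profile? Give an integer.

3

Low-fitness (own payoff 16.2): to d=9 gives 50.3 − 7.8×9 = -19.9 → no gain ✓; to d=34 gives 67.5 − 7.8×34 = -197.7 → no gain ✓.
High-fitness (own payoff 67.5 − 4.7×34 = -92.3): to d=0 gives 16.2 → profitable ✗; to d=9 gives 50.3 − 4.7×9 = 8 → profitable ✗.
Mid-fitness (own payoff 50.3 − 6.2×9 = -5.5): to d=0 gives 16.2 → profitable ✗; to d=34 gives 67.5 − 6.2×34 = -143.3 → no gain ✓.
3 of the 6 constraints hold; not an equilibrium.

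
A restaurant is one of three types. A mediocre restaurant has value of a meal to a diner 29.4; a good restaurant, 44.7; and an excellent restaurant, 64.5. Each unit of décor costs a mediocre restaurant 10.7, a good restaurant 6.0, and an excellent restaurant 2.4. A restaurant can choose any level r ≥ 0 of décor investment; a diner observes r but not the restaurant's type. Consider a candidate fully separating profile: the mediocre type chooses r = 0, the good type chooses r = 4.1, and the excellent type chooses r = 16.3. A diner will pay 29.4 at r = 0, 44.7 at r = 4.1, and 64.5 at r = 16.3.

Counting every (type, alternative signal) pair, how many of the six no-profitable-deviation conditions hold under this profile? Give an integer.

3

Mediocre (own payoff 29.4): to r=4.1 gives 44.7 − 10.7×4.1 = 0.83 → no gain ✓; to r=16.3 gives 64.5 − 10.7×16.3 = -109.91 → no gain ✓.
Excellent (own payoff 64.5 − 2.4×16.3 = 25.38): to r=0 gives 29.4 → profitable ✗; to r=4.1 gives 44.7 − 2.4×4.1 = 34.86 → profitable ✗.
Good (own payoff 44.7 − 6.0×4.1 = 20.1): to r=0 gives 29.4 → profitable ✗; to r=16.3 gives 64.5 − 6.0×16.3 = -33.3 → no gain ✓.
3 of the 6 constraints hold; not an equilibrium.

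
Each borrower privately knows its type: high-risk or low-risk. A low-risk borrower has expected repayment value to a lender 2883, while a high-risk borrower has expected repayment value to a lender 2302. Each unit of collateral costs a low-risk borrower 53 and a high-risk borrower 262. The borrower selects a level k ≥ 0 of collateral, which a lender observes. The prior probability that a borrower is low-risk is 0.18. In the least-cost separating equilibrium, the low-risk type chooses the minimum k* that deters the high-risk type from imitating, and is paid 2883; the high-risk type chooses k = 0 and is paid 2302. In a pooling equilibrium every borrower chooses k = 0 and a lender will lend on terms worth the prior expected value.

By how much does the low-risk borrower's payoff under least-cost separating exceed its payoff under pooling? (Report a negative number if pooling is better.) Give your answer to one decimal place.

358.9

Least-cost separating signal: k* solves 2302 = 2883 − 262·k*, so k* = (2883 − 2302)/262 ≈ 2.2176.
Low-risk type's separating payoff: 2883 − 53 × k* = 2883 − 53 × (2883 − 2302)/262 = 2883 − 30793/262 ≈ 2765.469.
Pooling payoff: 0.18 × 2883 + 0.82 × 2302 = 2406.58.
Difference: 2765.469 − 2406.58 = 358.889, i.e. 358.9 to one decimal place.
The low-risk type prefers to separate.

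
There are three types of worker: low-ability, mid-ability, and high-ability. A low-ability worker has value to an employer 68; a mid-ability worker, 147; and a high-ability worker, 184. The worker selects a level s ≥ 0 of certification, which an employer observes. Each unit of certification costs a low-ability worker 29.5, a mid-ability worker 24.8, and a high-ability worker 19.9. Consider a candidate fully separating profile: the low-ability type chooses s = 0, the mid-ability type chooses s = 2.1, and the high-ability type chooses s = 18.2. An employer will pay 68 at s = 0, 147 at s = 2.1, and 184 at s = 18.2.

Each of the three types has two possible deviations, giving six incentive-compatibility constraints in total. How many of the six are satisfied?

High-ability (own payoff 184 − 19.9×18.2 = -178.18): to s=0 gives 68 → profitable ✗; to s=2.1 gives 147 − 19.9×2.1 = 105.21 → profitable ✗.
Mid-ability (own payoff 147 − 24.8×2.1 = 94.92): to s=0 gives 68 → no gain ✓; to s=18.2 gives 184 − 24.8×18.2 = -267.36 → no gain ✓.
Low-ability (own payoff 68): to s=2.1 gives 147 − 29.5×2.1 = 85.05 → profitable ✗; to s=18.2 gives 184 − 29.5×18.2 = -352.9 → no gain ✓.
3 of the 6 constraints hold; not an equilibrium.

3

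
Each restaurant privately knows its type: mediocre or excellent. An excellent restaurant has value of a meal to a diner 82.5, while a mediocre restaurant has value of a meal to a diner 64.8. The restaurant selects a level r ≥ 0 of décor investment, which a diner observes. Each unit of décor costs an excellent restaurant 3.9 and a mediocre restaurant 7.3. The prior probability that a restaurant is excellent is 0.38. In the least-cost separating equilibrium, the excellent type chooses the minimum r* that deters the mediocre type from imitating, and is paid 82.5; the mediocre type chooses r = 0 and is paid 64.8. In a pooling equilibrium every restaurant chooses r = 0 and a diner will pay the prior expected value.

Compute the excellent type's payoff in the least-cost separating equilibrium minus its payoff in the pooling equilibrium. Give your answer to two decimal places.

1.52

Least-cost separating signal: r* solves 64.8 = 82.5 − 7.3·r*, so r* = (82.5 − 64.8)/7.3 ≈ 2.4247.
Excellent type's separating payoff: 82.5 − 3.9 × r* = 82.5 − 3.9 × (82.5 − 64.8)/7.3 = 82.5 − 69.03/7.3 ≈ 73.0438.
Pooling payoff: 0.38 × 82.5 + 0.62 × 64.8 = 71.526.
Difference: 73.0438 − 71.526 = 1.5178, i.e. 1.52 to two decimal places.
The excellent type prefers to separate.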